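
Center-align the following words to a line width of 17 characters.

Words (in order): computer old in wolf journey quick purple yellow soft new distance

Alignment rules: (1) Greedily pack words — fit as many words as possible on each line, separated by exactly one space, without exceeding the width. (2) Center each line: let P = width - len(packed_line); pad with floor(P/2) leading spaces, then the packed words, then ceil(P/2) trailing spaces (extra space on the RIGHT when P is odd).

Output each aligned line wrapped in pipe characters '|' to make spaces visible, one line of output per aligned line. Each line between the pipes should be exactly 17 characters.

Answer: | computer old in |
|  wolf journey   |
|  quick purple   |
| yellow soft new |
|    distance     |

Derivation:
Line 1: ['computer', 'old', 'in'] (min_width=15, slack=2)
Line 2: ['wolf', 'journey'] (min_width=12, slack=5)
Line 3: ['quick', 'purple'] (min_width=12, slack=5)
Line 4: ['yellow', 'soft', 'new'] (min_width=15, slack=2)
Line 5: ['distance'] (min_width=8, slack=9)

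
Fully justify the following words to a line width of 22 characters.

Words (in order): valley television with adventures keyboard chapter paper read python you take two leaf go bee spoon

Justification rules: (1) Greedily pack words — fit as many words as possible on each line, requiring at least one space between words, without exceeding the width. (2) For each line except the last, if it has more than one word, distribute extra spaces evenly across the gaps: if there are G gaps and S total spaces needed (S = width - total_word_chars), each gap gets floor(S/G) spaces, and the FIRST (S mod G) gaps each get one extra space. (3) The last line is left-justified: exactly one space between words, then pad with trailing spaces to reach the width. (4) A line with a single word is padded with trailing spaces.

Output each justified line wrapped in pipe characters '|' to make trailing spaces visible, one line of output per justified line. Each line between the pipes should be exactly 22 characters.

Line 1: ['valley', 'television', 'with'] (min_width=22, slack=0)
Line 2: ['adventures', 'keyboard'] (min_width=19, slack=3)
Line 3: ['chapter', 'paper', 'read'] (min_width=18, slack=4)
Line 4: ['python', 'you', 'take', 'two'] (min_width=19, slack=3)
Line 5: ['leaf', 'go', 'bee', 'spoon'] (min_width=17, slack=5)

Answer: |valley television with|
|adventures    keyboard|
|chapter   paper   read|
|python  you  take  two|
|leaf go bee spoon     |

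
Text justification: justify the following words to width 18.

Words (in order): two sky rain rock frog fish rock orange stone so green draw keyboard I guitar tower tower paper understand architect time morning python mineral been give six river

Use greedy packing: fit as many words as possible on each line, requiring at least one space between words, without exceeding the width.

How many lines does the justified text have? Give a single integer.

Answer: 11

Derivation:
Line 1: ['two', 'sky', 'rain', 'rock'] (min_width=17, slack=1)
Line 2: ['frog', 'fish', 'rock'] (min_width=14, slack=4)
Line 3: ['orange', 'stone', 'so'] (min_width=15, slack=3)
Line 4: ['green', 'draw'] (min_width=10, slack=8)
Line 5: ['keyboard', 'I', 'guitar'] (min_width=17, slack=1)
Line 6: ['tower', 'tower', 'paper'] (min_width=17, slack=1)
Line 7: ['understand'] (min_width=10, slack=8)
Line 8: ['architect', 'time'] (min_width=14, slack=4)
Line 9: ['morning', 'python'] (min_width=14, slack=4)
Line 10: ['mineral', 'been', 'give'] (min_width=17, slack=1)
Line 11: ['six', 'river'] (min_width=9, slack=9)
Total lines: 11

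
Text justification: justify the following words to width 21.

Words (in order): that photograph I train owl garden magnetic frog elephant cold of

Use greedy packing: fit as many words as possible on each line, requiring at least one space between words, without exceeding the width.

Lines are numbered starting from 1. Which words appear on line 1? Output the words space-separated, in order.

Answer: that photograph I

Derivation:
Line 1: ['that', 'photograph', 'I'] (min_width=17, slack=4)
Line 2: ['train', 'owl', 'garden'] (min_width=16, slack=5)
Line 3: ['magnetic', 'frog'] (min_width=13, slack=8)
Line 4: ['elephant', 'cold', 'of'] (min_width=16, slack=5)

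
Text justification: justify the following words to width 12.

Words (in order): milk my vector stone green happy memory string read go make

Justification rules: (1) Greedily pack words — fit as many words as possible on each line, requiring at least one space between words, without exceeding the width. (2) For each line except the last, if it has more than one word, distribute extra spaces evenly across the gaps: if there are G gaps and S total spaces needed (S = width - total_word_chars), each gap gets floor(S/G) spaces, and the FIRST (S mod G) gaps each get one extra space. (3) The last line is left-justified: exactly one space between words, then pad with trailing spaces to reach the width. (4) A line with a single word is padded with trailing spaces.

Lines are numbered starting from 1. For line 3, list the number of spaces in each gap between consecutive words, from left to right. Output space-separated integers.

Answer: 2

Derivation:
Line 1: ['milk', 'my'] (min_width=7, slack=5)
Line 2: ['vector', 'stone'] (min_width=12, slack=0)
Line 3: ['green', 'happy'] (min_width=11, slack=1)
Line 4: ['memory'] (min_width=6, slack=6)
Line 5: ['string', 'read'] (min_width=11, slack=1)
Line 6: ['go', 'make'] (min_width=7, slack=5)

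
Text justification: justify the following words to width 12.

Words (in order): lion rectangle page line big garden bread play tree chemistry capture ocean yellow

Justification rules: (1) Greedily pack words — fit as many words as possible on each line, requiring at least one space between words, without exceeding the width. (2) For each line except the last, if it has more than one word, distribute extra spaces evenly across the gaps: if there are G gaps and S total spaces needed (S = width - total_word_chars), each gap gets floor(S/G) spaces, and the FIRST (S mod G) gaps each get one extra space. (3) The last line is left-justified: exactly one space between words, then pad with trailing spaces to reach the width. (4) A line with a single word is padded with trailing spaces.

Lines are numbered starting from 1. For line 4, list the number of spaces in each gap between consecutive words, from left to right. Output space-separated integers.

Answer: 3

Derivation:
Line 1: ['lion'] (min_width=4, slack=8)
Line 2: ['rectangle'] (min_width=9, slack=3)
Line 3: ['page', 'line'] (min_width=9, slack=3)
Line 4: ['big', 'garden'] (min_width=10, slack=2)
Line 5: ['bread', 'play'] (min_width=10, slack=2)
Line 6: ['tree'] (min_width=4, slack=8)
Line 7: ['chemistry'] (min_width=9, slack=3)
Line 8: ['capture'] (min_width=7, slack=5)
Line 9: ['ocean', 'yellow'] (min_width=12, slack=0)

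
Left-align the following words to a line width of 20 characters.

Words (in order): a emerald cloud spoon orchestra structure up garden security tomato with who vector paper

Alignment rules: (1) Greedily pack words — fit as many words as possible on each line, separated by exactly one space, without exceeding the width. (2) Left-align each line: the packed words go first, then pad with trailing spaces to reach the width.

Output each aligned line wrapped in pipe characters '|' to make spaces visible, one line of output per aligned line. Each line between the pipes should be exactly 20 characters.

Line 1: ['a', 'emerald', 'cloud'] (min_width=15, slack=5)
Line 2: ['spoon', 'orchestra'] (min_width=15, slack=5)
Line 3: ['structure', 'up', 'garden'] (min_width=19, slack=1)
Line 4: ['security', 'tomato', 'with'] (min_width=20, slack=0)
Line 5: ['who', 'vector', 'paper'] (min_width=16, slack=4)

Answer: |a emerald cloud     |
|spoon orchestra     |
|structure up garden |
|security tomato with|
|who vector paper    |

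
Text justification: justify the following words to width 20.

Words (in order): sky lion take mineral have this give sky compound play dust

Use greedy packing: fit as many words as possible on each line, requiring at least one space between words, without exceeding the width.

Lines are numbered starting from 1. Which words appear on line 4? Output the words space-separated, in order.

Answer: play dust

Derivation:
Line 1: ['sky', 'lion', 'take'] (min_width=13, slack=7)
Line 2: ['mineral', 'have', 'this'] (min_width=17, slack=3)
Line 3: ['give', 'sky', 'compound'] (min_width=17, slack=3)
Line 4: ['play', 'dust'] (min_width=9, slack=11)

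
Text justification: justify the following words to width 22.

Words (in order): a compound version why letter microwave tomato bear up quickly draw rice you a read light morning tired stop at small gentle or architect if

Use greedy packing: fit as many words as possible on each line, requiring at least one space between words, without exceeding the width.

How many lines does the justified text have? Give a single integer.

Answer: 7

Derivation:
Line 1: ['a', 'compound', 'version', 'why'] (min_width=22, slack=0)
Line 2: ['letter', 'microwave'] (min_width=16, slack=6)
Line 3: ['tomato', 'bear', 'up', 'quickly'] (min_width=22, slack=0)
Line 4: ['draw', 'rice', 'you', 'a', 'read'] (min_width=20, slack=2)
Line 5: ['light', 'morning', 'tired'] (min_width=19, slack=3)
Line 6: ['stop', 'at', 'small', 'gentle'] (min_width=20, slack=2)
Line 7: ['or', 'architect', 'if'] (min_width=15, slack=7)
Total lines: 7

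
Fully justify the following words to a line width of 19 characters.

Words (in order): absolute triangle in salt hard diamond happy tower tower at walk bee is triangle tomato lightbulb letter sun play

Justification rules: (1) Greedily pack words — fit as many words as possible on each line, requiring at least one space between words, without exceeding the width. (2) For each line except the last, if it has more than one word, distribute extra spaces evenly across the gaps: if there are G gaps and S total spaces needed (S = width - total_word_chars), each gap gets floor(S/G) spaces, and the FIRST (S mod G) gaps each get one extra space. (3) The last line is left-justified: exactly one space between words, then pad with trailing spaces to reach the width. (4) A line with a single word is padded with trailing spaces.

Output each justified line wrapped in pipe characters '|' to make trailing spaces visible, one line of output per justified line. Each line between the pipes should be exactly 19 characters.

Answer: |absolute   triangle|
|in     salt    hard|
|diamond happy tower|
|tower  at  walk bee|
|is  triangle tomato|
|lightbulb    letter|
|sun play           |

Derivation:
Line 1: ['absolute', 'triangle'] (min_width=17, slack=2)
Line 2: ['in', 'salt', 'hard'] (min_width=12, slack=7)
Line 3: ['diamond', 'happy', 'tower'] (min_width=19, slack=0)
Line 4: ['tower', 'at', 'walk', 'bee'] (min_width=17, slack=2)
Line 5: ['is', 'triangle', 'tomato'] (min_width=18, slack=1)
Line 6: ['lightbulb', 'letter'] (min_width=16, slack=3)
Line 7: ['sun', 'play'] (min_width=8, slack=11)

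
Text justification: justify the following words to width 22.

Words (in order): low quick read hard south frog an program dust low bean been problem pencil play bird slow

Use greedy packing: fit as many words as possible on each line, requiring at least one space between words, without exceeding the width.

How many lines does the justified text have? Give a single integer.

Answer: 5

Derivation:
Line 1: ['low', 'quick', 'read', 'hard'] (min_width=19, slack=3)
Line 2: ['south', 'frog', 'an', 'program'] (min_width=21, slack=1)
Line 3: ['dust', 'low', 'bean', 'been'] (min_width=18, slack=4)
Line 4: ['problem', 'pencil', 'play'] (min_width=19, slack=3)
Line 5: ['bird', 'slow'] (min_width=9, slack=13)
Total lines: 5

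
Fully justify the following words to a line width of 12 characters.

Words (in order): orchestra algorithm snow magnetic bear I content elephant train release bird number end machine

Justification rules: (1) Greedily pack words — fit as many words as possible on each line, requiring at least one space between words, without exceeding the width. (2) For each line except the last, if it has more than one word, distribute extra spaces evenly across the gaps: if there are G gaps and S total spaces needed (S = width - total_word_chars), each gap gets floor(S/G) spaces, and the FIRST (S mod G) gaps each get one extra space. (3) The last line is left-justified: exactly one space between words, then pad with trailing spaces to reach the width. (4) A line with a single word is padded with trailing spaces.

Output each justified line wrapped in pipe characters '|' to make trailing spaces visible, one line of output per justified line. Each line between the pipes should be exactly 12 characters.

Answer: |orchestra   |
|algorithm   |
|snow        |
|magnetic    |
|bear       I|
|content     |
|elephant    |
|train       |
|release bird|
|number   end|
|machine     |

Derivation:
Line 1: ['orchestra'] (min_width=9, slack=3)
Line 2: ['algorithm'] (min_width=9, slack=3)
Line 3: ['snow'] (min_width=4, slack=8)
Line 4: ['magnetic'] (min_width=8, slack=4)
Line 5: ['bear', 'I'] (min_width=6, slack=6)
Line 6: ['content'] (min_width=7, slack=5)
Line 7: ['elephant'] (min_width=8, slack=4)
Line 8: ['train'] (min_width=5, slack=7)
Line 9: ['release', 'bird'] (min_width=12, slack=0)
Line 10: ['number', 'end'] (min_width=10, slack=2)
Line 11: ['machine'] (min_width=7, slack=5)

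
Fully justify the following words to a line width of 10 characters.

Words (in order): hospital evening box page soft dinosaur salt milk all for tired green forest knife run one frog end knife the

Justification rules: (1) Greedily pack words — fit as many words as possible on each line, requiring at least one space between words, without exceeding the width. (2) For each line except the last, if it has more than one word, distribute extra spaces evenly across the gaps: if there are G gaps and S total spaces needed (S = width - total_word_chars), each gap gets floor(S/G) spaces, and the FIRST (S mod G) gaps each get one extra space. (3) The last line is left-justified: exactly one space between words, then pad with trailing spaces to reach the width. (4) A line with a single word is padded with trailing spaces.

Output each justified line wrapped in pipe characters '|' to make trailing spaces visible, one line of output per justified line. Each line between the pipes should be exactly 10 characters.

Line 1: ['hospital'] (min_width=8, slack=2)
Line 2: ['evening'] (min_width=7, slack=3)
Line 3: ['box', 'page'] (min_width=8, slack=2)
Line 4: ['soft'] (min_width=4, slack=6)
Line 5: ['dinosaur'] (min_width=8, slack=2)
Line 6: ['salt', 'milk'] (min_width=9, slack=1)
Line 7: ['all', 'for'] (min_width=7, slack=3)
Line 8: ['tired'] (min_width=5, slack=5)
Line 9: ['green'] (min_width=5, slack=5)
Line 10: ['forest'] (min_width=6, slack=4)
Line 11: ['knife', 'run'] (min_width=9, slack=1)
Line 12: ['one', 'frog'] (min_width=8, slack=2)
Line 13: ['end', 'knife'] (min_width=9, slack=1)
Line 14: ['the'] (min_width=3, slack=7)

Answer: |hospital  |
|evening   |
|box   page|
|soft      |
|dinosaur  |
|salt  milk|
|all    for|
|tired     |
|green     |
|forest    |
|knife  run|
|one   frog|
|end  knife|
|the       |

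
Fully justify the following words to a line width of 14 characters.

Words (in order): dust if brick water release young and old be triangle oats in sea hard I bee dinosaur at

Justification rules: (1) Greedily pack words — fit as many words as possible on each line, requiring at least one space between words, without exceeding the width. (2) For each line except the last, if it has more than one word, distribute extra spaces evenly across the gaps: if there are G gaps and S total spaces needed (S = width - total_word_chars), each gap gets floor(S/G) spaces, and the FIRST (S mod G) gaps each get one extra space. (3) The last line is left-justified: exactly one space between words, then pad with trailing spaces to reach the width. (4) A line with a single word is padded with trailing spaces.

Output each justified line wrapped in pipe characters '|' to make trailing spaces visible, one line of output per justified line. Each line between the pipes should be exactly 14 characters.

Line 1: ['dust', 'if', 'brick'] (min_width=13, slack=1)
Line 2: ['water', 'release'] (min_width=13, slack=1)
Line 3: ['young', 'and', 'old'] (min_width=13, slack=1)
Line 4: ['be', 'triangle'] (min_width=11, slack=3)
Line 5: ['oats', 'in', 'sea'] (min_width=11, slack=3)
Line 6: ['hard', 'I', 'bee'] (min_width=10, slack=4)
Line 7: ['dinosaur', 'at'] (min_width=11, slack=3)

Answer: |dust  if brick|
|water  release|
|young  and old|
|be    triangle|
|oats   in  sea|
|hard   I   bee|
|dinosaur at   |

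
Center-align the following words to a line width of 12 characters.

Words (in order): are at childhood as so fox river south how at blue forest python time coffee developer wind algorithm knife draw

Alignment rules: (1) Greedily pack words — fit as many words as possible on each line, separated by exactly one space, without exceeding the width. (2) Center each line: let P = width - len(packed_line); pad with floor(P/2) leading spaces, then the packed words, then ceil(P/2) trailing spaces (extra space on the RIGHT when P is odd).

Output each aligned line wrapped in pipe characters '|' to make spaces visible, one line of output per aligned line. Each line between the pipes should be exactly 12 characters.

Answer: |   are at   |
|childhood as|
|so fox river|
|south how at|
|blue forest |
|python time |
|   coffee   |
| developer  |
|    wind    |
| algorithm  |
| knife draw |

Derivation:
Line 1: ['are', 'at'] (min_width=6, slack=6)
Line 2: ['childhood', 'as'] (min_width=12, slack=0)
Line 3: ['so', 'fox', 'river'] (min_width=12, slack=0)
Line 4: ['south', 'how', 'at'] (min_width=12, slack=0)
Line 5: ['blue', 'forest'] (min_width=11, slack=1)
Line 6: ['python', 'time'] (min_width=11, slack=1)
Line 7: ['coffee'] (min_width=6, slack=6)
Line 8: ['developer'] (min_width=9, slack=3)
Line 9: ['wind'] (min_width=4, slack=8)
Line 10: ['algorithm'] (min_width=9, slack=3)
Line 11: ['knife', 'draw'] (min_width=10, slack=2)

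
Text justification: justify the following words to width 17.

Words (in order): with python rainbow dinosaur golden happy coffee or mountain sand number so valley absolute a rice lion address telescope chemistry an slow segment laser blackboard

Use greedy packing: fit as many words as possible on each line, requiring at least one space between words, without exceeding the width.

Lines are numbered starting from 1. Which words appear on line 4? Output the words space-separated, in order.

Answer: coffee or

Derivation:
Line 1: ['with', 'python'] (min_width=11, slack=6)
Line 2: ['rainbow', 'dinosaur'] (min_width=16, slack=1)
Line 3: ['golden', 'happy'] (min_width=12, slack=5)
Line 4: ['coffee', 'or'] (min_width=9, slack=8)
Line 5: ['mountain', 'sand'] (min_width=13, slack=4)
Line 6: ['number', 'so', 'valley'] (min_width=16, slack=1)
Line 7: ['absolute', 'a', 'rice'] (min_width=15, slack=2)
Line 8: ['lion', 'address'] (min_width=12, slack=5)
Line 9: ['telescope'] (min_width=9, slack=8)
Line 10: ['chemistry', 'an', 'slow'] (min_width=17, slack=0)
Line 11: ['segment', 'laser'] (min_width=13, slack=4)
Line 12: ['blackboard'] (min_width=10, slack=7)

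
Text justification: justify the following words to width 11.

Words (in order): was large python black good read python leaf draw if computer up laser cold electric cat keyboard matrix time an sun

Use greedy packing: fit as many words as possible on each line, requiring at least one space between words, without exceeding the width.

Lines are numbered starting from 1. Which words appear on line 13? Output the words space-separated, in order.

Answer: an sun

Derivation:
Line 1: ['was', 'large'] (min_width=9, slack=2)
Line 2: ['python'] (min_width=6, slack=5)
Line 3: ['black', 'good'] (min_width=10, slack=1)
Line 4: ['read', 'python'] (min_width=11, slack=0)
Line 5: ['leaf', 'draw'] (min_width=9, slack=2)
Line 6: ['if', 'computer'] (min_width=11, slack=0)
Line 7: ['up', 'laser'] (min_width=8, slack=3)
Line 8: ['cold'] (min_width=4, slack=7)
Line 9: ['electric'] (min_width=8, slack=3)
Line 10: ['cat'] (min_width=3, slack=8)
Line 11: ['keyboard'] (min_width=8, slack=3)
Line 12: ['matrix', 'time'] (min_width=11, slack=0)
Line 13: ['an', 'sun'] (min_width=6, slack=5)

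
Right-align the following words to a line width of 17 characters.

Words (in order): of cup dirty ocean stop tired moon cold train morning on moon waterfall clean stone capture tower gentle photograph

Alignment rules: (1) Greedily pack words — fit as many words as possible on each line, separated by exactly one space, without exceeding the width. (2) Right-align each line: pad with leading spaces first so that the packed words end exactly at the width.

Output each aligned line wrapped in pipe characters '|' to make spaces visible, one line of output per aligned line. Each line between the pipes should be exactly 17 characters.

Answer: |     of cup dirty|
| ocean stop tired|
|  moon cold train|
|  morning on moon|
|  waterfall clean|
|    stone capture|
|     tower gentle|
|       photograph|

Derivation:
Line 1: ['of', 'cup', 'dirty'] (min_width=12, slack=5)
Line 2: ['ocean', 'stop', 'tired'] (min_width=16, slack=1)
Line 3: ['moon', 'cold', 'train'] (min_width=15, slack=2)
Line 4: ['morning', 'on', 'moon'] (min_width=15, slack=2)
Line 5: ['waterfall', 'clean'] (min_width=15, slack=2)
Line 6: ['stone', 'capture'] (min_width=13, slack=4)
Line 7: ['tower', 'gentle'] (min_width=12, slack=5)
Line 8: ['photograph'] (min_width=10, slack=7)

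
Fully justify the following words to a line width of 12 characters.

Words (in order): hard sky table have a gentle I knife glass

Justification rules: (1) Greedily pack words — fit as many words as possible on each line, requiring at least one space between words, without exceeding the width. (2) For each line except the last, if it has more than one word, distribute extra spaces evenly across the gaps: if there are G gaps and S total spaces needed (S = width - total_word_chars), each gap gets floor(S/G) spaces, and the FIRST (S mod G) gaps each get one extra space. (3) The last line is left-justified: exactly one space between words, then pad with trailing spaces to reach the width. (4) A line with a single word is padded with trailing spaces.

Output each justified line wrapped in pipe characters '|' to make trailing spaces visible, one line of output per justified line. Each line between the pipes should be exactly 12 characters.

Line 1: ['hard', 'sky'] (min_width=8, slack=4)
Line 2: ['table', 'have', 'a'] (min_width=12, slack=0)
Line 3: ['gentle', 'I'] (min_width=8, slack=4)
Line 4: ['knife', 'glass'] (min_width=11, slack=1)

Answer: |hard     sky|
|table have a|
|gentle     I|
|knife glass |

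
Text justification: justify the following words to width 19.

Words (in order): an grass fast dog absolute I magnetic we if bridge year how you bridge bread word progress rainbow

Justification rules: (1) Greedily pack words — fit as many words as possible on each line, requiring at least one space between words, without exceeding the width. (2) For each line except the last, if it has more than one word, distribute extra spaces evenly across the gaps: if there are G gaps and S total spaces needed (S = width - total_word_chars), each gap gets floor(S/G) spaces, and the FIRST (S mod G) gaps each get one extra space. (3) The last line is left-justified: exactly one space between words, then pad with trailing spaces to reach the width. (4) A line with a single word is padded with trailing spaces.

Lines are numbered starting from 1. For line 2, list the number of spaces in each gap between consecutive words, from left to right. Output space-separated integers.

Line 1: ['an', 'grass', 'fast', 'dog'] (min_width=17, slack=2)
Line 2: ['absolute', 'I', 'magnetic'] (min_width=19, slack=0)
Line 3: ['we', 'if', 'bridge', 'year'] (min_width=17, slack=2)
Line 4: ['how', 'you', 'bridge'] (min_width=14, slack=5)
Line 5: ['bread', 'word', 'progress'] (min_width=19, slack=0)
Line 6: ['rainbow'] (min_width=7, slack=12)

Answer: 1 1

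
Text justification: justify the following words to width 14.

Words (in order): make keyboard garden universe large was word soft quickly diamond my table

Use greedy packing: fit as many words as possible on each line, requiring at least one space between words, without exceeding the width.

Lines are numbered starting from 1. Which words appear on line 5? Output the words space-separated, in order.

Answer: quickly

Derivation:
Line 1: ['make', 'keyboard'] (min_width=13, slack=1)
Line 2: ['garden'] (min_width=6, slack=8)
Line 3: ['universe', 'large'] (min_width=14, slack=0)
Line 4: ['was', 'word', 'soft'] (min_width=13, slack=1)
Line 5: ['quickly'] (min_width=7, slack=7)
Line 6: ['diamond', 'my'] (min_width=10, slack=4)
Line 7: ['table'] (min_width=5, slack=9)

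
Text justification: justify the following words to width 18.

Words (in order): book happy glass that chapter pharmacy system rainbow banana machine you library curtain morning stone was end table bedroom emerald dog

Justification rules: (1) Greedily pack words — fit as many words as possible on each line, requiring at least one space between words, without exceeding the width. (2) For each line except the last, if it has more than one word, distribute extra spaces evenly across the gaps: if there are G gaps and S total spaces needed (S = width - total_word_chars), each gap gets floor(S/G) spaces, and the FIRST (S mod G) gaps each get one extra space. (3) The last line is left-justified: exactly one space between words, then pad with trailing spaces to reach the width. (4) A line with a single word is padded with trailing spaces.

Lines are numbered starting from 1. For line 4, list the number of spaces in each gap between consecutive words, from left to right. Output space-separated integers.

Answer: 5

Derivation:
Line 1: ['book', 'happy', 'glass'] (min_width=16, slack=2)
Line 2: ['that', 'chapter'] (min_width=12, slack=6)
Line 3: ['pharmacy', 'system'] (min_width=15, slack=3)
Line 4: ['rainbow', 'banana'] (min_width=14, slack=4)
Line 5: ['machine', 'you'] (min_width=11, slack=7)
Line 6: ['library', 'curtain'] (min_width=15, slack=3)
Line 7: ['morning', 'stone', 'was'] (min_width=17, slack=1)
Line 8: ['end', 'table', 'bedroom'] (min_width=17, slack=1)
Line 9: ['emerald', 'dog'] (min_width=11, slack=7)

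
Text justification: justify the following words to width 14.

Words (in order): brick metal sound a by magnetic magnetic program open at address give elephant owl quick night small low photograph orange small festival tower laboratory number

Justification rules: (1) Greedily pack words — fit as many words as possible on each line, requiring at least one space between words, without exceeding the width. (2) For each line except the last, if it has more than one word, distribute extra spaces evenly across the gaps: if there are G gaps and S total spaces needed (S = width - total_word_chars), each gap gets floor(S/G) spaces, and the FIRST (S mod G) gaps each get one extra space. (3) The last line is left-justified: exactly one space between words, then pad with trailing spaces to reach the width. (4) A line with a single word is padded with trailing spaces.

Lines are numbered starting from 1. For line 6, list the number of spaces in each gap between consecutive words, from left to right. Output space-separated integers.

Answer: 5

Derivation:
Line 1: ['brick', 'metal'] (min_width=11, slack=3)
Line 2: ['sound', 'a', 'by'] (min_width=10, slack=4)
Line 3: ['magnetic'] (min_width=8, slack=6)
Line 4: ['magnetic'] (min_width=8, slack=6)
Line 5: ['program', 'open'] (min_width=12, slack=2)
Line 6: ['at', 'address'] (min_width=10, slack=4)
Line 7: ['give', 'elephant'] (min_width=13, slack=1)
Line 8: ['owl', 'quick'] (min_width=9, slack=5)
Line 9: ['night', 'small'] (min_width=11, slack=3)
Line 10: ['low', 'photograph'] (min_width=14, slack=0)
Line 11: ['orange', 'small'] (min_width=12, slack=2)
Line 12: ['festival', 'tower'] (min_width=14, slack=0)
Line 13: ['laboratory'] (min_width=10, slack=4)
Line 14: ['number'] (min_width=6, slack=8)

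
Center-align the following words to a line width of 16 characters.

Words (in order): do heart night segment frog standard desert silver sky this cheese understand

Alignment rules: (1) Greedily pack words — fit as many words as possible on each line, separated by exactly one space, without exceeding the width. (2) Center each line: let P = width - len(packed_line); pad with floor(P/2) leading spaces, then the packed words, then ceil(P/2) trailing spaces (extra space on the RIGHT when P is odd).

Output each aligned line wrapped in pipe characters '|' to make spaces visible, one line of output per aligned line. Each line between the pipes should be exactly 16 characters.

Line 1: ['do', 'heart', 'night'] (min_width=14, slack=2)
Line 2: ['segment', 'frog'] (min_width=12, slack=4)
Line 3: ['standard', 'desert'] (min_width=15, slack=1)
Line 4: ['silver', 'sky', 'this'] (min_width=15, slack=1)
Line 5: ['cheese'] (min_width=6, slack=10)
Line 6: ['understand'] (min_width=10, slack=6)

Answer: | do heart night |
|  segment frog  |
|standard desert |
|silver sky this |
|     cheese     |
|   understand   |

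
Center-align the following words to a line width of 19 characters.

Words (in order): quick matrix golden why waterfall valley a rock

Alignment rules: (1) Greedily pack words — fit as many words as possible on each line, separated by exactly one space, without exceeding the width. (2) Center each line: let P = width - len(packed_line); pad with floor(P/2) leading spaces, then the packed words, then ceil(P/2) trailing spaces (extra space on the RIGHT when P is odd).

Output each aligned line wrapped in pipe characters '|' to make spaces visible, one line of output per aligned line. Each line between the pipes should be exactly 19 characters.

Answer: |quick matrix golden|
|   why waterfall   |
|   valley a rock   |

Derivation:
Line 1: ['quick', 'matrix', 'golden'] (min_width=19, slack=0)
Line 2: ['why', 'waterfall'] (min_width=13, slack=6)
Line 3: ['valley', 'a', 'rock'] (min_width=13, slack=6)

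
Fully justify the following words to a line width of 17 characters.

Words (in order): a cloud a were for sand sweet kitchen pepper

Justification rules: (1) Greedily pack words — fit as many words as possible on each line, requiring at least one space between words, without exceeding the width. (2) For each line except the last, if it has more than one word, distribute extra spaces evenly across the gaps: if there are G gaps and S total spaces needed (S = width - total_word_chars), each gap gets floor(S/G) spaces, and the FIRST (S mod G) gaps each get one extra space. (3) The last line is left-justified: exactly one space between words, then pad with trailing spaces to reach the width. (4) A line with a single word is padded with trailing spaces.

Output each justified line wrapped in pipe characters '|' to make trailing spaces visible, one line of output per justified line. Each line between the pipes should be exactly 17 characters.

Answer: |a  cloud  a  were|
|for   sand  sweet|
|kitchen pepper   |

Derivation:
Line 1: ['a', 'cloud', 'a', 'were'] (min_width=14, slack=3)
Line 2: ['for', 'sand', 'sweet'] (min_width=14, slack=3)
Line 3: ['kitchen', 'pepper'] (min_width=14, slack=3)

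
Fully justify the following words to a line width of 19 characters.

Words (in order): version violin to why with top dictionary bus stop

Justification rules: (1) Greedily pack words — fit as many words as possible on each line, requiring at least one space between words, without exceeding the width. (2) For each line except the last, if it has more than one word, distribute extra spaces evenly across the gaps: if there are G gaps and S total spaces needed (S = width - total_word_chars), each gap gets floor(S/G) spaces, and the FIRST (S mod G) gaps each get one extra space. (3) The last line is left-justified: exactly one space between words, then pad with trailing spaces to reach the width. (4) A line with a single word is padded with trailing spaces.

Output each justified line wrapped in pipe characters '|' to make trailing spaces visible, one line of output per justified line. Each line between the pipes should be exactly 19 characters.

Line 1: ['version', 'violin', 'to'] (min_width=17, slack=2)
Line 2: ['why', 'with', 'top'] (min_width=12, slack=7)
Line 3: ['dictionary', 'bus', 'stop'] (min_width=19, slack=0)

Answer: |version  violin  to|
|why     with    top|
|dictionary bus stop|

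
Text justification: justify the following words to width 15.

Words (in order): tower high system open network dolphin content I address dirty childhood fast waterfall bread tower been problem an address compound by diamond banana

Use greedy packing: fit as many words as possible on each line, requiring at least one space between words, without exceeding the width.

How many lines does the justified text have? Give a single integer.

Answer: 12

Derivation:
Line 1: ['tower', 'high'] (min_width=10, slack=5)
Line 2: ['system', 'open'] (min_width=11, slack=4)
Line 3: ['network', 'dolphin'] (min_width=15, slack=0)
Line 4: ['content', 'I'] (min_width=9, slack=6)
Line 5: ['address', 'dirty'] (min_width=13, slack=2)
Line 6: ['childhood', 'fast'] (min_width=14, slack=1)
Line 7: ['waterfall', 'bread'] (min_width=15, slack=0)
Line 8: ['tower', 'been'] (min_width=10, slack=5)
Line 9: ['problem', 'an'] (min_width=10, slack=5)
Line 10: ['address'] (min_width=7, slack=8)
Line 11: ['compound', 'by'] (min_width=11, slack=4)
Line 12: ['diamond', 'banana'] (min_width=14, slack=1)
Total lines: 12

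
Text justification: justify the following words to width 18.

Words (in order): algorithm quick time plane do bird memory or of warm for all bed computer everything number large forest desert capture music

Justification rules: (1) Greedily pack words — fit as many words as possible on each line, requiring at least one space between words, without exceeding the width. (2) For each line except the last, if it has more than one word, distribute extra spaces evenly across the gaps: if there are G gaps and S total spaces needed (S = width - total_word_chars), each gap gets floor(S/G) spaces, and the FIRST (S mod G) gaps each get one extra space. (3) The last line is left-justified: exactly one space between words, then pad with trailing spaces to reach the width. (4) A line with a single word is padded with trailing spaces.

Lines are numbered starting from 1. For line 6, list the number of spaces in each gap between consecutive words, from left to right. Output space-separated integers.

Answer: 2

Derivation:
Line 1: ['algorithm', 'quick'] (min_width=15, slack=3)
Line 2: ['time', 'plane', 'do', 'bird'] (min_width=18, slack=0)
Line 3: ['memory', 'or', 'of', 'warm'] (min_width=17, slack=1)
Line 4: ['for', 'all', 'bed'] (min_width=11, slack=7)
Line 5: ['computer'] (min_width=8, slack=10)
Line 6: ['everything', 'number'] (min_width=17, slack=1)
Line 7: ['large', 'forest'] (min_width=12, slack=6)
Line 8: ['desert', 'capture'] (min_width=14, slack=4)
Line 9: ['music'] (min_width=5, slack=13)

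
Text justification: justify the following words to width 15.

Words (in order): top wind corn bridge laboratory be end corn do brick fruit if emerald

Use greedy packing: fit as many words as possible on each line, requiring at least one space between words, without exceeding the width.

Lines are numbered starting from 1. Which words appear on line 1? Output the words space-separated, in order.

Line 1: ['top', 'wind', 'corn'] (min_width=13, slack=2)
Line 2: ['bridge'] (min_width=6, slack=9)
Line 3: ['laboratory', 'be'] (min_width=13, slack=2)
Line 4: ['end', 'corn', 'do'] (min_width=11, slack=4)
Line 5: ['brick', 'fruit', 'if'] (min_width=14, slack=1)
Line 6: ['emerald'] (min_width=7, slack=8)

Answer: top wind corn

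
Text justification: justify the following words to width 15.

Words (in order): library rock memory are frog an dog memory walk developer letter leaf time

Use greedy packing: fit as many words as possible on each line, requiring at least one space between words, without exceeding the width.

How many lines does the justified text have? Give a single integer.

Line 1: ['library', 'rock'] (min_width=12, slack=3)
Line 2: ['memory', 'are', 'frog'] (min_width=15, slack=0)
Line 3: ['an', 'dog', 'memory'] (min_width=13, slack=2)
Line 4: ['walk', 'developer'] (min_width=14, slack=1)
Line 5: ['letter', 'leaf'] (min_width=11, slack=4)
Line 6: ['time'] (min_width=4, slack=11)
Total lines: 6

Answer: 6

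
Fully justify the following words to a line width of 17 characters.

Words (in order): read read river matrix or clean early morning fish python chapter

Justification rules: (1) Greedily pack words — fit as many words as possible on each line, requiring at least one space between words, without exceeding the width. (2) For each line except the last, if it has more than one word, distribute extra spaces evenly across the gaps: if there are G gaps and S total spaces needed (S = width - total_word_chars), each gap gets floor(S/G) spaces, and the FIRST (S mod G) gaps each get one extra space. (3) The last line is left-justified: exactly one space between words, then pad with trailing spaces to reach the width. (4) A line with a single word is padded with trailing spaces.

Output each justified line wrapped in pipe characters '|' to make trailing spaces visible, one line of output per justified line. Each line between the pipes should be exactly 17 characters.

Answer: |read  read  river|
|matrix  or  clean|
|early     morning|
|fish       python|
|chapter          |

Derivation:
Line 1: ['read', 'read', 'river'] (min_width=15, slack=2)
Line 2: ['matrix', 'or', 'clean'] (min_width=15, slack=2)
Line 3: ['early', 'morning'] (min_width=13, slack=4)
Line 4: ['fish', 'python'] (min_width=11, slack=6)
Line 5: ['chapter'] (min_width=7, slack=10)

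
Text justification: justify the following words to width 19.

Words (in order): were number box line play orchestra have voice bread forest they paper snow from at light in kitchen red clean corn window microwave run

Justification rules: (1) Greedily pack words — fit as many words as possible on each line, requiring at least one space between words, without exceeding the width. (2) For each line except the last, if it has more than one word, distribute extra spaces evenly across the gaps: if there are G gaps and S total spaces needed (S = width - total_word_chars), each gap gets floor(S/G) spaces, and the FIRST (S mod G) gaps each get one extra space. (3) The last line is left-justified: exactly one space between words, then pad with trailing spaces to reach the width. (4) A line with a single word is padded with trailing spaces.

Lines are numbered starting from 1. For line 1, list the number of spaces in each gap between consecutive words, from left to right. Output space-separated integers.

Answer: 3 3

Derivation:
Line 1: ['were', 'number', 'box'] (min_width=15, slack=4)
Line 2: ['line', 'play', 'orchestra'] (min_width=19, slack=0)
Line 3: ['have', 'voice', 'bread'] (min_width=16, slack=3)
Line 4: ['forest', 'they', 'paper'] (min_width=17, slack=2)
Line 5: ['snow', 'from', 'at', 'light'] (min_width=18, slack=1)
Line 6: ['in', 'kitchen', 'red'] (min_width=14, slack=5)
Line 7: ['clean', 'corn', 'window'] (min_width=17, slack=2)
Line 8: ['microwave', 'run'] (min_width=13, slack=6)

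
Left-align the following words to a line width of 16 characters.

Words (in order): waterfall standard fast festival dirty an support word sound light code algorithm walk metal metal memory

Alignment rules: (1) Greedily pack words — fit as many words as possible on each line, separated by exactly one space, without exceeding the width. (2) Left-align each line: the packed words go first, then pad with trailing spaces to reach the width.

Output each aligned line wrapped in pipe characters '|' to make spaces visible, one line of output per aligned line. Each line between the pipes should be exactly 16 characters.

Answer: |waterfall       |
|standard fast   |
|festival dirty  |
|an support word |
|sound light code|
|algorithm walk  |
|metal metal     |
|memory          |

Derivation:
Line 1: ['waterfall'] (min_width=9, slack=7)
Line 2: ['standard', 'fast'] (min_width=13, slack=3)
Line 3: ['festival', 'dirty'] (min_width=14, slack=2)
Line 4: ['an', 'support', 'word'] (min_width=15, slack=1)
Line 5: ['sound', 'light', 'code'] (min_width=16, slack=0)
Line 6: ['algorithm', 'walk'] (min_width=14, slack=2)
Line 7: ['metal', 'metal'] (min_width=11, slack=5)
Line 8: ['memory'] (min_width=6, slack=10)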